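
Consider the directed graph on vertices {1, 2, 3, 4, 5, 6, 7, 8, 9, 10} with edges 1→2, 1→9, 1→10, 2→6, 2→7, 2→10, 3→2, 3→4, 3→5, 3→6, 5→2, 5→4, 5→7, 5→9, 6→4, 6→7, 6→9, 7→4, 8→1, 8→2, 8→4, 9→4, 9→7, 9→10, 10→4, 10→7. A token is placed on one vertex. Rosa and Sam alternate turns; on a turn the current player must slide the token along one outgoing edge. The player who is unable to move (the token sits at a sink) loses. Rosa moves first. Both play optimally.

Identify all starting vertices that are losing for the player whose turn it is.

2, 4

Positions with no move are L. A position that does have a move is losing for the player to move precisely when every available move leads to a winning position for the opponent. Fill in the labels:
Every edge goes from a vertex to one that appears earlier in the order 4, 7, 10, 9, 6, 2, 1, 5, 3, 8, so processing vertices in that order labels each vertex after all of its successors.
4: no outgoing edge → L
7: →4(L), so W
10: →4(L), so W
9: →4(L), so W
6: →4(L), so W
2: →6(W), 10(W), 7(W) — all W, so L
1: →2(L), so W
5: →2(L), so W
3: →2(L), so W
8: →2(L), so W
The losing starting vertices are exactly the entries labelled L in this table (2 of them).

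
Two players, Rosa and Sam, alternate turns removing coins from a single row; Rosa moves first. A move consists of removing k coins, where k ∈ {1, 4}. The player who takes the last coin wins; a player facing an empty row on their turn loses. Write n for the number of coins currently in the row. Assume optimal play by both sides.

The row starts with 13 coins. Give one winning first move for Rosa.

Classify positions by backward induction: terminal positions (no move available) are L. From any other position, the mover wins iff some move reaches an L.
n=0: no move → L
n=1: →0(L), so W
n=2: →1(W) only, which is W, so L
n=3: →2(L), so W
n=4: →0(L), so W
n=5: →4(W), 1(W) — all W, so L
n=6: →5(L), so W
n=7: →6(W), 3(W) — all W, so L
n=8: →7(L), so W
n=9: →5(L), so W
n=10: →9(W), 6(W) — all W, so L
n=11: →10(L), so W
n=12: →11(W), 8(W) — all W, so L
n=13: →12(L), so W
From 13, the L positions reachable in one move are: 12.

Remove 1, leaving 12.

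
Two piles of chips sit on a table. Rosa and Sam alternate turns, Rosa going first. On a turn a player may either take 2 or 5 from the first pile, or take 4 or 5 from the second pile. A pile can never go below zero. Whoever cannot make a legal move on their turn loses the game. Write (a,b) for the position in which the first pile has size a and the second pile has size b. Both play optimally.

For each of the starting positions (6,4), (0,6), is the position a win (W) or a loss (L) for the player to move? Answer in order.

Use the standard recursion: the mover loses at a terminal position; elsewhere, the mover wins exactly when some move hands the opponent an L position.
No move ever increases a pile, so every position that can arise here has a ≤ 6 and b ≤ 6; it is enough to label the cells with 0 ≤ a ≤ 6 and 0 ≤ b ≤ 6.
Every move lowers a or b (never raises either), so fill the grid row by row in increasing a, and left to right within a row: each cell's successors are then already labelled.
      b=0  b=1  b=2  b=3  b=4  b=5  b=6
a=0:    L    L    L    L    W    W    W
a=1:    L    L    L    L    W    W    W
a=2:    W    W    W    W    L    L    L
a=3:    W    W    W    W    L    L    L
a=4:    L    L    L    L    W    W    W
a=5:    W    W    W    W    W    W    W
a=6:    W    W    W    W    L    L    L
Cells with no legal move (terminal, hence L): (0,0), (0,1), (0,2), (0,3), (1,0), (1,1), (1,2), (1,3).
The remaining L cells, each justified by listing all of its moves:
(2,4): →(0,4)(W), (2,0)(W) — all W, so L
(2,5): →(0,5)(W), (2,1)(W), (2,0)(W) — all W, so L
(2,6): →(0,6)(W), (2,2)(W), (2,1)(W) — all W, so L
(3,4): →(1,4)(W), (3,0)(W) — all W, so L
(3,5): →(1,5)(W), (3,1)(W), (3,0)(W) — all W, so L
(3,6): →(1,6)(W), (3,2)(W), (3,1)(W) — all W, so L
(4,0): →(2,0)(W) only, which is W, so L
(4,1): →(2,1)(W) only, which is W, so L
(4,2): →(2,2)(W) only, which is W, so L
(4,3): →(2,3)(W) only, which is W, so L
(6,4): →(4,4)(W), (1,4)(W), (6,0)(W) — all W, so L
(6,5): →(4,5)(W), (1,5)(W), (6,1)(W), (6,0)(W) — all W, so L
(6,6): →(4,6)(W), (1,6)(W), (6,2)(W), (6,1)(W) — all W, so L
Every other cell has at least one move into one of the L cells above, so it is W.
(6,4): one of the L cells justified above, so L
(0,6): the move to (0,2) reaches an L cell, so W

(6,4): L, (0,6): W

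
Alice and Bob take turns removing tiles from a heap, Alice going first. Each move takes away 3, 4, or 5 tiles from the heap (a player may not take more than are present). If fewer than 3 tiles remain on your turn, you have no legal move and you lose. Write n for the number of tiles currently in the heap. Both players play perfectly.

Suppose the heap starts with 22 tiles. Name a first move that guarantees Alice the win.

Remove 4, leaving 18.

Label each position W (a win for the player to move) or L (a loss). A position with no legal move is L; any other position is W exactly when some move reaches an L, and L when every move reaches a W.
n=0: no move → L
n=1: no move → L
n=2: no move → L
n=3: W (go to 0, an L position)
n=4: W (go to 1, an L position)
n=5: W (go to 2, an L position)
n=6: W (go to 2, an L position)
n=7: W (go to 2, an L position)
n=8: L (options 5(W), 4(W), 3(W) are all W)
n=9: L (options 6(W), 5(W), 4(W) are all W)
n=10: L (options 7(W), 6(W), 5(W) are all W)
n=11: W (go to 8, an L position)
n=12: W (go to 9, an L position)
n=13: W (go to 10, an L position)
n=14: W (go to 10, an L position)
n=15: W (go to 10, an L position)
n=16: L (options 13(W), 12(W), 11(W) are all W)
n=17: L (options 14(W), 13(W), 12(W) are all W)
n=18: L (options 15(W), 14(W), 13(W) are all W)
n=19: W (go to 16, an L position)
n=20: W (go to 17, an L position)
n=21: W (go to 18, an L position)
n=22: W (go to 18, an L position)
From 22, the L positions reachable in one move are: 18, 17. Any move reaching one of these is winning.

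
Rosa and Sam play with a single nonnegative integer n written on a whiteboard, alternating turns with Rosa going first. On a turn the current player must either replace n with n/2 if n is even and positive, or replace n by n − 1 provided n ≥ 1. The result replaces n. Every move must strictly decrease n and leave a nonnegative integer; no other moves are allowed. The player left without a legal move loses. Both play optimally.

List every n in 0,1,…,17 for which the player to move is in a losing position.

Label each position W (a win for the player to move) or L (a loss). A position with no legal move is L; any other position is W exactly when some move reaches an L, and L when every move reaches a W.
n=0: no move → L
n=1: reaches L-position 0 → W
n=2: only reaches 1(W), which is W → L
n=3: reaches L-position 2 → W
n=4: reaches L-position 2 → W
n=5: only reaches 4(W), which is W → L
n=6: reaches L-position 5 → W
n=7: only reaches 6(W), which is W → L
n=8: reaches L-position 7 → W
n=9: only reaches 8(W), which is W → L
n=10: reaches L-position 5 → W
n=11: only reaches 10(W), which is W → L
n=12: reaches L-position 11 → W
n=13: only reaches 12(W), which is W → L
n=14: reaches L-position 7 → W
n=15: only reaches 14(W), which is W → L
n=16: reaches L-position 15 → W
n=17: only reaches 16(W), which is W → L
The losing starting values of n are exactly the entries labelled L in this table (9 of them).

0, 2, 5, 7, 9, 11, 13, 15, 17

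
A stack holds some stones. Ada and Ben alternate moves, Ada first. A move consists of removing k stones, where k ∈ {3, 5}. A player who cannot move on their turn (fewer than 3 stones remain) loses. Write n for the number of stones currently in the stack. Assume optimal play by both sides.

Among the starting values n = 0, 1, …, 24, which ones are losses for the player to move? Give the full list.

Build the W/L table. Terminal = L. A non-terminal position is W if it has a move to some L; otherwise it is L.
n=0: no move → L
n=1: no move → L
n=2: no move → L
n=3: W (go to 0, an L position)
n=4: W (go to 1, an L position)
n=5: W (go to 2, an L position)
n=6: W (go to 1, an L position)
n=7: W (go to 2, an L position)
n=8: L (options 5(W), 3(W) are all W)
n=9: L (options 6(W), 4(W) are all W)
n=10: L (options 7(W), 5(W) are all W)
n=11: W (go to 8, an L position)
n=12: W (go to 9, an L position)
n=13: W (go to 10, an L position)
n=14: W (go to 9, an L position)
n=15: W (go to 10, an L position)
n=16: L (options 13(W), 11(W) are all W)
n=17: L (options 14(W), 12(W) are all W)
n=18: L (options 15(W), 13(W) are all W)
n=19: W (go to 16, an L position)
n=20: W (go to 17, an L position)
n=21: W (go to 18, an L position)
n=22: W (go to 17, an L position)
n=23: W (go to 18, an L position)
n=24: L (options 21(W), 19(W) are all W)
Reading off the rows marked L gives the requested list; there are 10 such values of n.

0, 1, 2, 8, 9, 10, 16, 17, 18, 24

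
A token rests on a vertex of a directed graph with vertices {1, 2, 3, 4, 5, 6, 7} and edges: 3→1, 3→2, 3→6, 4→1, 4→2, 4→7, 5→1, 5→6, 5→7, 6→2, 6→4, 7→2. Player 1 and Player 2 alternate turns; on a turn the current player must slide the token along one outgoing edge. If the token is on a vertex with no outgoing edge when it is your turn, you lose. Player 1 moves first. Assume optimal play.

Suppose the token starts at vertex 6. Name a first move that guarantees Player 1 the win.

Move to 2.

Build the W/L table. Terminal = L. A non-terminal position is W if it has a move to some L; otherwise it is L.
Every edge goes from a vertex to one that appears earlier in the order 1, 2, 7, 4, 6, 3, 5, so processing vertices in that order labels each vertex after all of its successors.
1: no outgoing edge → L
2: no outgoing edge → L
7: reaches L-position 2 → W
4: reaches L-position 2 → W
6: reaches L-position 2 → W
3: reaches L-position 2 → W
5: reaches L-position 1 → W
From 6, the L positions reachable in one move are: 2.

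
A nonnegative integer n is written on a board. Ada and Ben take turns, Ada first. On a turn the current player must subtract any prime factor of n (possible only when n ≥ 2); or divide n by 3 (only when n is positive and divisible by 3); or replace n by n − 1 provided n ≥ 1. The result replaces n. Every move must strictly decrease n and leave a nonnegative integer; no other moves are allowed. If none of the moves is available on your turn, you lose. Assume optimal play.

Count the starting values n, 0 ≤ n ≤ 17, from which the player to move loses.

4

Classify positions by backward induction: terminal positions (no move available) are L. From any other position, the mover wins iff some move reaches an L.
n=0: no move → L
n=1: reaches L-position 0 → W
n=2: reaches L-position 0 → W
n=3: reaches L-position 0 → W
n=4: only reaches 2(W), 3(W), all W → L
n=5: reaches L-position 0 → W
n=6: reaches L-position 4 → W
n=7: reaches L-position 0 → W
n=8: only reaches 6(W), 7(W), all W → L
n=9: reaches L-position 8 → W
n=10: reaches L-position 8 → W
n=11: reaches L-position 0 → W
n=12: reaches L-position 4 → W
n=13: reaches L-position 0 → W
n=14: only reaches 7(W), 12(W), 13(W), all W → L
n=15: reaches L-position 14 → W
n=16: reaches L-position 14 → W
n=17: reaches L-position 0 → W
L entries with 0 ≤ n ≤ 17: n = 0, 4, 8, 14; that makes 4.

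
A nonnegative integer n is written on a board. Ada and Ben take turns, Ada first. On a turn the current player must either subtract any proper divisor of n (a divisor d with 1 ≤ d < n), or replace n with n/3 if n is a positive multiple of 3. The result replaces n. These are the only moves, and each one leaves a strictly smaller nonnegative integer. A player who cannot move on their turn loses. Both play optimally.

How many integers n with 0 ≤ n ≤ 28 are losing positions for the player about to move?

Compute win/loss labels from the base case upward. A position with no move is L. Any other position is W if it can reach an L in one move, else L.
n=0: no move → L
n=1: no move → L
n=2: reaches L-position 1 → W
n=3: reaches L-position 1 → W
n=4: only reaches 2(W), 3(W), all W → L
n=5: reaches L-position 4 → W
n=6: reaches L-position 4 → W
n=7: only reaches 6(W), which is W → L
n=8: reaches L-position 4 → W
n=9: only reaches 3(W), 6(W), 8(W), all W → L
n=10: reaches L-position 9 → W
n=11: only reaches 10(W), which is W → L
n=12: reaches L-position 4 → W
n=13: only reaches 12(W), which is W → L
n=14: reaches L-position 7 → W
n=15: only reaches 5(W), 10(W), 12(W), 14(W), all W → L
n=16: reaches L-position 15 → W
n=17: only reaches 16(W), which is W → L
n=18: reaches L-position 9 → W
n=19: only reaches 18(W), which is W → L
n=20: reaches L-position 15 → W
n=21: reaches L-position 7 → W
n=22: reaches L-position 11 → W
n=23: only reaches 22(W), which is W → L
n=24: reaches L-position 23 → W
n=25: only reaches 20(W), 24(W), all W → L
n=26: reaches L-position 13 → W
n=27: reaches L-position 9 → W
n=28: only reaches 14(W), 21(W), 24(W), 26(W), 27(W), all W → L
L entries with 0 ≤ n ≤ 28: n = 0, 1, 4, 7, 9, 11, 13, 15, 17, 19, 23, 25, 28; that makes 13.

13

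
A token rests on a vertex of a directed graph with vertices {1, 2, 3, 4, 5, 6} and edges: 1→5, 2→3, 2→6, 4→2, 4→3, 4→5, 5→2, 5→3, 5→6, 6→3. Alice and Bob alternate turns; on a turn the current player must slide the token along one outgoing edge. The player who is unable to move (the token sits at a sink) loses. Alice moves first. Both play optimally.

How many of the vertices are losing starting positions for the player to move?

Label each position W (a win for the player to move) or L (a loss). A position with no legal move is L; any other position is W exactly when some move reaches an L, and L when every move reaches a W.
Every edge goes from a vertex to one that appears earlier in the order 3, 6, 2, 5, 1, 4, so processing vertices in that order labels each vertex after all of its successors.
3: no outgoing edge → L
6: →3(L), so W
2: →3(L), so W
5: →3(L), so W
1: →5(W) only, which is W, so L
4: →3(L), so W
The L vertices are 1, 3; that is 2 in all.

2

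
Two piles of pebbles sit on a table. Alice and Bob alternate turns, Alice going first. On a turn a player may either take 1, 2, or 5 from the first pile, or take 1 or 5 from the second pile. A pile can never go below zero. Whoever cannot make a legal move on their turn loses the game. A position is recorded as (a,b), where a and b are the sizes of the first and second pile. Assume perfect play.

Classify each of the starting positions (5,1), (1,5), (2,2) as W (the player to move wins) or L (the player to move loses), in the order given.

Use the standard recursion: the mover loses at a terminal position; elsewhere, the mover wins exactly when some move hands the opponent an L position.
No move ever increases a pile, so every position that can arise here has a ≤ 5 and b ≤ 5; it is enough to label the cells with 0 ≤ a ≤ 5 and 0 ≤ b ≤ 5.
Every move lowers a or b (never raises either), so fill the grid row by row in increasing a, and left to right within a row: each cell's successors are then already labelled.
      b=0  b=1  b=2  b=3  b=4  b=5
a=0:    L    W    L    W    L    W
a=1:    W    L    W    L    W    L
a=2:    W    W    W    W    W    W
a=3:    L    W    L    W    L    W
a=4:    W    L    W    L    W    L
a=5:    W    W    W    W    W    W
Cells with no legal move (terminal, hence L): (0,0).
The remaining L cells, each justified by listing all of its moves:
(0,2): L (sole option (0,1)(W) is W)
(0,4): L (sole option (0,3)(W) is W)
(1,1): L (options (0,1)(W), (1,0)(W) are all W)
(1,3): L (options (0,3)(W), (1,2)(W) are all W)
(1,5): L (options (0,5)(W), (1,4)(W), (1,0)(W) are all W)
(3,0): L (options (2,0)(W), (1,0)(W) are all W)
(3,2): L (options (2,2)(W), (1,2)(W), (3,1)(W) are all W)
(3,4): L (options (2,4)(W), (1,4)(W), (3,3)(W) are all W)
(4,1): L (options (3,1)(W), (2,1)(W), (4,0)(W) are all W)
(4,3): L (options (3,3)(W), (2,3)(W), (4,2)(W) are all W)
(4,5): L (options (3,5)(W), (2,5)(W), (4,4)(W), (4,0)(W) are all W)
Every other cell has at least one move into one of the L cells above, so it is W.
(5,1): the move to (4,1) reaches an L cell, so W
(1,5): one of the L cells justified above, so L
(2,2): the move to (0,2) reaches an L cell, so W

(5,1): W, (1,5): L, (2,2): W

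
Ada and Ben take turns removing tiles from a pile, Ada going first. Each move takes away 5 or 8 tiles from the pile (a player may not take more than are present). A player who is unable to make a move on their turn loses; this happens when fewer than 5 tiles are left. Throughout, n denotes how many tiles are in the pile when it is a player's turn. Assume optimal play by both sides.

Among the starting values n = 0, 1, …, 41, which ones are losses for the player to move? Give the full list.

0, 1, 2, 3, 4, 13, 14, 15, 16, 17, 26, 27, 28, 29, 30, 39, 40, 41

Classify positions by backward induction: terminal positions (no move available) are L. From any other position, the mover wins iff some move reaches an L.
n=0: no move → L
n=1: no move → L
n=2: no move → L
n=3: no move → L
n=4: no move → L
n=5: →0(L), so W
n=6: →1(L), so W
n=7: →2(L), so W
n=8: →3(L), so W
n=9: →4(L), so W
n=10: →2(L), so W
n=11: →3(L), so W
n=12: →4(L), so W
n=13: →8(W), 5(W) — all W, so L
n=14: →9(W), 6(W) — all W, so L
n=15: →10(W), 7(W) — all W, so L
n=16: →11(W), 8(W) — all W, so L
n=17: →12(W), 9(W) — all W, so L
n=18: →13(L), so W
n=19: →14(L), so W
n=20: →15(L), so W
n=21: →16(L), so W
n=22: →17(L), so W
n=23: →15(L), so W
n=24: →16(L), so W
n=25: →17(L), so W
n=26: →21(W), 18(W) — all W, so L
n=27: →22(W), 19(W) — all W, so L
n=28: →23(W), 20(W) — all W, so L
n=29: →24(W), 21(W) — all W, so L
n=30: →25(W), 22(W) — all W, so L
n=31: →26(L), so W
n=32: →27(L), so W
n=33: →28(L), so W
n=34: →29(L), so W
n=35: →30(L), so W
n=36: →28(L), so W
n=37: →29(L), so W
n=38: →30(L), so W
n=39: →34(W), 31(W) — all W, so L
n=40: →35(W), 32(W) — all W, so L
n=41: →36(W), 33(W) — all W, so L
The losing starting values of n are exactly the entries labelled L in this table (18 of them).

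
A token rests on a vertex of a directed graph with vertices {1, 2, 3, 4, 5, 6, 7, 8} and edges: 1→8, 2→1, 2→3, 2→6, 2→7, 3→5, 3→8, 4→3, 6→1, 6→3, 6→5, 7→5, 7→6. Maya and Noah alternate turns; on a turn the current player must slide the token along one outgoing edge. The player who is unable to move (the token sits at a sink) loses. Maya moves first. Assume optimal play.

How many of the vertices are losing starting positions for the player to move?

4

Positions with no move are L. A position that does have a move is losing for the player to move precisely when every available move leads to a winning position for the opponent. Fill in the labels:
Every edge goes from a vertex to one that appears earlier in the order 5, 8, 3, 1, 6, 7, 2, 4, so processing vertices in that order labels each vertex after all of its successors.
5: no outgoing edge → L
8: no outgoing edge → L
3: reaches L-position 8 → W
1: reaches L-position 8 → W
6: reaches L-position 5 → W
7: reaches L-position 5 → W
2: only reaches 7(W), 6(W), 1(W), 3(W), all W → L
4: only reaches 3(W), which is W → L
The L vertices are 2, 4, 5, 8; that is 4 in all.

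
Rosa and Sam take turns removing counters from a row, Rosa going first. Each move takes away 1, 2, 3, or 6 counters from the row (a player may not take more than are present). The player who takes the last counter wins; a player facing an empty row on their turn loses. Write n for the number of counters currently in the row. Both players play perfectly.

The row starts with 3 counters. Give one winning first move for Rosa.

Remove 3, leaving 0.

Compute win/loss labels from the base case upward. A position with no move is L. Any other position is W if it can reach an L in one move, else L.
n=0: no move → L
n=1: reaches L-position 0 → W
n=2: reaches L-position 0 → W
n=3: reaches L-position 0 → W
From 3, the L positions reachable in one move are: 0.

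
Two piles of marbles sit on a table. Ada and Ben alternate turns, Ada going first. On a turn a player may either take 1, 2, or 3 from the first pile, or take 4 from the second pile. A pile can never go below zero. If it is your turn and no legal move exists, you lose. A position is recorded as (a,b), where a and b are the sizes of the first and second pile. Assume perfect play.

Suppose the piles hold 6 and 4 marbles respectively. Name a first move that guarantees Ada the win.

Label each position W (a win for the player to move) or L (a loss). A position with no legal move is L; any other position is W exactly when some move reaches an L, and L when every move reaches a W.
No move ever increases a pile, so every position that can arise here has a ≤ 6 and b ≤ 4; it is enough to label the cells with 0 ≤ a ≤ 6 and 0 ≤ b ≤ 4.
Every move lowers a or b (never raises either), so fill the grid row by row in increasing a, and left to right within a row: each cell's successors are then already labelled.
      b=0  b=1  b=2  b=3  b=4
a=0:    L    L    L    L    W
a=1:    W    W    W    W    L
a=2:    W    W    W    W    W
a=3:    W    W    W    W    W
a=4:    L    L    L    L    W
a=5:    W    W    W    W    L
a=6:    W    W    W    W    W
Cells with no legal move (terminal, hence L): (0,0), (0,1), (0,2), (0,3).
The remaining L cells, each justified by listing all of its moves:
(1,4): only reaches (0,4)(W), (1,0)(W), all W → L
(4,0): only reaches (3,0)(W), (2,0)(W), (1,0)(W), all W → L
(4,1): only reaches (3,1)(W), (2,1)(W), (1,1)(W), all W → L
(4,2): only reaches (3,2)(W), (2,2)(W), (1,2)(W), all W → L
(4,3): only reaches (3,3)(W), (2,3)(W), (1,3)(W), all W → L
(5,4): only reaches (4,4)(W), (3,4)(W), (2,4)(W), (5,0)(W), all W → L
Every other cell has at least one move into one of the L cells above, so it is W.
From (6,4), the L positions reachable in one move are: (5,4).

Move to (5,4).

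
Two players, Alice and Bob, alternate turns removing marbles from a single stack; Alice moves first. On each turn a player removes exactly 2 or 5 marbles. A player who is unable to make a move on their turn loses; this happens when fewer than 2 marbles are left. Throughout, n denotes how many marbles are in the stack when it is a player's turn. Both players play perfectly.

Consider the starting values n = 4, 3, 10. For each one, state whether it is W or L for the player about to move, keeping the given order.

Label each position W (a win for the player to move) or L (a loss). A position with no legal move is L; any other position is W exactly when some move reaches an L, and L when every move reaches a W.
n=0: no move → L
n=1: no move → L
n=2: can move to 0, which is L ⇒ W
n=3: can move to 1, which is L ⇒ W
n=4: the only move is to 2(W), a W ⇒ L
n=5: can move to 0, which is L ⇒ W
n=6: can move to 4, which is L ⇒ W
n=7: moves to 5(W), 2(W); every one is W ⇒ L
n=8: moves to 6(W), 3(W); every one is W ⇒ L
n=9: can move to 7, which is L ⇒ W
n=10: can move to 8, which is L ⇒ W

4: L, 3: W, 10: W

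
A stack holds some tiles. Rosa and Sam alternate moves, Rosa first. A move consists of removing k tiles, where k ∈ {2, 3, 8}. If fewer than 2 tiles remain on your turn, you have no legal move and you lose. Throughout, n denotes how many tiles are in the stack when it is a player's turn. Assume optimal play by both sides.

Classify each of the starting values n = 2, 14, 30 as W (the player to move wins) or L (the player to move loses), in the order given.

Build the W/L table. Terminal = L. A non-terminal position is W if it has a move to some L; otherwise it is L.
n=0: no move → L
n=1: no move → L
n=2: W (go to 0, an L position)
n=3: W (go to 1, an L position)
n=4: W (go to 1, an L position)
n=5: L (options 3(W), 2(W) are all W)
n=6: L (options 4(W), 3(W) are all W)
n=7: W (go to 5, an L position)
n=8: W (go to 6, an L position)
n=9: W (go to 6, an L position)
n=10: L (options 8(W), 7(W), 2(W) are all W)
n=11: L (options 9(W), 8(W), 3(W) are all W)
n=12: W (go to 10, an L position)
n=13: W (go to 11, an L position)
n=14: W (go to 11, an L position)
n=15: L (options 13(W), 12(W), 7(W) are all W)
n=16: L (options 14(W), 13(W), 8(W) are all W)
n=17: W (go to 15, an L position)
n=18: W (go to 16, an L position)
n=19: W (go to 16, an L position)
n=20: L (options 18(W), 17(W), 12(W) are all W)
n=21: L (options 19(W), 18(W), 13(W) are all W)
n=22: W (go to 20, an L position)
n=23: W (go to 21, an L position)
n=24: W (go to 21, an L position)
n=25: L (options 23(W), 22(W), 17(W) are all W)
n=26: L (options 24(W), 23(W), 18(W) are all W)
n=27: W (go to 25, an L position)
n=28: W (go to 26, an L position)
n=29: W (go to 26, an L position)
n=30: L (options 28(W), 27(W), 22(W) are all W)

2: W, 14: W, 30: L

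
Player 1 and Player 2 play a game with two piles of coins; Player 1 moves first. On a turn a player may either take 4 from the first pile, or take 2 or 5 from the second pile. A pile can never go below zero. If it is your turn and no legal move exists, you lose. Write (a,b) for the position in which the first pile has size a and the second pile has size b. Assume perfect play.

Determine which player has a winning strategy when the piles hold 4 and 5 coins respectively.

Player 1 wins.

Build the W/L table. Terminal = L. A non-terminal position is W if it has a move to some L; otherwise it is L.
No move ever increases a pile, so every position that can arise here has a ≤ 4 and b ≤ 5; it is enough to label the cells with 0 ≤ a ≤ 4 and 0 ≤ b ≤ 5.
Every move lowers a or b (never raises either), so fill the grid row by row in increasing a, and left to right within a row: each cell's successors are then already labelled.
      b=0  b=1  b=2  b=3  b=4  b=5
a=0:    L    L    W    W    L    W
a=1:    L    L    W    W    L    W
a=2:    L    L    W    W    L    W
a=3:    L    L    W    W    L    W
a=4:    W    W    L    L    W    W
Cells with no legal move (terminal, hence L): (0,0), (0,1), (1,0), (1,1), (2,0), (2,1), (3,0), (3,1).
The remaining L cells, each justified by listing all of its moves:
(0,4): →(0,2)(W) only, which is W, so L
(1,4): →(1,2)(W) only, which is W, so L
(2,4): →(2,2)(W) only, which is W, so L
(3,4): →(3,2)(W) only, which is W, so L
(4,2): →(0,2)(W), (4,0)(W) — all W, so L
(4,3): →(0,3)(W), (4,1)(W) — all W, so L
Every other cell has at least one move into one of the L cells above, so it is W.
The starting position (4,5) is W: Player 1 should move to (4,3), handing over an L position.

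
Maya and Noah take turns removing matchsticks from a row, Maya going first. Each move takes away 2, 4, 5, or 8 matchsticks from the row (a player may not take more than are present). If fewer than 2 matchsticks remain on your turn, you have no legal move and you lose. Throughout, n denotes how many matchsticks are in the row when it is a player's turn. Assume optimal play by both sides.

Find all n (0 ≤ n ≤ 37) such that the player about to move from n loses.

Label each position W (a win for the player to move) or L (a loss). A position with no legal move is L; any other position is W exactly when some move reaches an L, and L when every move reaches a W.
n=0: no move → L
n=1: no move → L
n=2: →0(L), so W
n=3: →1(L), so W
n=4: →0(L), so W
n=5: →1(L), so W
n=6: →1(L), so W
n=7: →5(W), 3(W), 2(W) — all W, so L
n=8: →0(L), so W
n=9: →7(L), so W
n=10: →8(W), 6(W), 5(W), 2(W) — all W, so L
n=11: →7(L), so W
n=12: →10(L), so W
n=13: →11(W), 9(W), 8(W), 5(W) — all W, so L
n=14: →10(L), so W
n=15: →13(L), so W
n=16: →14(W), 12(W), 11(W), 8(W) — all W, so L
n=17: →13(L), so W
n=18: →16(L), so W
n=19: →17(W), 15(W), 14(W), 11(W) — all W, so L
n=20: →16(L), so W
n=21: →19(L), so W
n=22: →20(W), 18(W), 17(W), 14(W) — all W, so L
n=23: →19(L), so W
n=24: →22(L), so W
n=25: →23(W), 21(W), 20(W), 17(W) — all W, so L
n=26: →22(L), so W
n=27: →25(L), so W
n=28: →26(W), 24(W), 23(W), 20(W) — all W, so L
n=29: →25(L), so W
n=30: →28(L), so W
n=31: →29(W), 27(W), 26(W), 23(W) — all W, so L
n=32: →28(L), so W
n=33: →31(L), so W
n=34: →32(W), 30(W), 29(W), 26(W) — all W, so L
n=35: →31(L), so W
n=36: →34(L), so W
n=37: →35(W), 33(W), 32(W), 29(W) — all W, so L
The losing starting values of n are exactly the entries labelled L in this table (13 of them).

0, 1, 7, 10, 13, 16, 19, 22, 25, 28, 31, 34, 37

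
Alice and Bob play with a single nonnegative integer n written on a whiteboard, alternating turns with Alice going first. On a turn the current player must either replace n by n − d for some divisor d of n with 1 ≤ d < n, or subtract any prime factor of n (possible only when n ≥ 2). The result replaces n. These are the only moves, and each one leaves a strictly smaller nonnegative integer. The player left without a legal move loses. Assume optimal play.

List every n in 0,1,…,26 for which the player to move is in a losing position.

0, 1, 4, 9, 14, 20, 26

Positions with no move are L. A position that does have a move is losing for the player to move precisely when every available move leads to a winning position for the opponent. Fill in the labels:
n=0: no move → L
n=1: no move → L
n=2: can move to 0, which is L ⇒ W
n=3: can move to 0, which is L ⇒ W
n=4: moves to 2(W), 3(W); every one is W ⇒ L
n=5: can move to 0, which is L ⇒ W
n=6: can move to 4, which is L ⇒ W
n=7: can move to 0, which is L ⇒ W
n=8: can move to 4, which is L ⇒ W
n=9: moves to 6(W), 8(W); every one is W ⇒ L
n=10: can move to 9, which is L ⇒ W
n=11: can move to 0, which is L ⇒ W
n=12: can move to 9, which is L ⇒ W
n=13: can move to 0, which is L ⇒ W
n=14: moves to 7(W), 12(W), 13(W); every one is W ⇒ L
n=15: can move to 14, which is L ⇒ W
n=16: can move to 14, which is L ⇒ W
n=17: can move to 0, which is L ⇒ W
n=18: can move to 9, which is L ⇒ W
n=19: can move to 0, which is L ⇒ W
n=20: moves to 10(W), 15(W), 16(W), 18(W), 19(W); every one is W ⇒ L
n=21: can move to 14, which is L ⇒ W
n=22: can move to 20, which is L ⇒ W
n=23: can move to 0, which is L ⇒ W
n=24: can move to 20, which is L ⇒ W
n=25: can move to 20, which is L ⇒ W
n=26: moves to 13(W), 24(W), 25(W); every one is W ⇒ L
Reading off the rows marked L gives the requested list; there are 7 such values of n.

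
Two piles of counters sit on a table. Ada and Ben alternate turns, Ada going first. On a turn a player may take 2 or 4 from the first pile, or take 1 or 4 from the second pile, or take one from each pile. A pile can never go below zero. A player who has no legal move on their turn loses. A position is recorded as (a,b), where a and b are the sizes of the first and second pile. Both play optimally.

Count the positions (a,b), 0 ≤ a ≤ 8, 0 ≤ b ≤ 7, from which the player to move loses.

Label each position W (a win for the player to move) or L (a loss). A position with no legal move is L; any other position is W exactly when some move reaches an L, and L when every move reaches a W.
Every move lowers a or b (never raises either), so fill the grid row by row in increasing a, and left to right within a row: each cell's successors are then already labelled.
      b=0  b=1  b=2  b=3  b=4  b=5  b=6  b=7
a=0:    L    W    L    W    W    L    W    L
a=1:    L    W    L    W    W    L    W    L
a=2:    W    W    W    W    L    W    W    W
a=3:    W    L    W    L    W    W    L    W
a=4:    W    L    W    L    W    W    L    W
a=5:    W    W    W    W    W    W    W    W
a=6:    L    W    L    W    W    L    W    L
a=7:    L    W    L    W    W    L    W    L
a=8:    W    W    W    W    L    W    W    W
Cells with no legal move (terminal, hence L): (0,0), (1,0).
The remaining L cells, each justified by listing all of its moves:
(0,2): L (sole option (0,1)(W) is W)
(0,5): L (options (0,4)(W), (0,1)(W) are all W)
(0,7): L (options (0,6)(W), (0,3)(W) are all W)
(1,2): L (options (1,1)(W), (0,1)(W) are all W)
(1,5): L (options (1,4)(W), (1,1)(W), (0,4)(W) are all W)
(1,7): L (options (1,6)(W), (1,3)(W), (0,6)(W) are all W)
(2,4): L (options (0,4)(W), (2,3)(W), (2,0)(W), (1,3)(W) are all W)
(3,1): L (options (1,1)(W), (3,0)(W), (2,0)(W) are all W)
(3,3): L (options (1,3)(W), (3,2)(W), (2,2)(W) are all W)
(3,6): L (options (1,6)(W), (3,5)(W), (3,2)(W), (2,5)(W) are all W)
(4,1): L (options (2,1)(W), (0,1)(W), (4,0)(W), (3,0)(W) are all W)
(4,3): L (options (2,3)(W), (0,3)(W), (4,2)(W), (3,2)(W) are all W)
(4,6): L (options (2,6)(W), (0,6)(W), (4,5)(W), (4,2)(W), (3,5)(W) are all W)
(6,0): L (options (4,0)(W), (2,0)(W) are all W)
(6,2): L (options (4,2)(W), (2,2)(W), (6,1)(W), (5,1)(W) are all W)
(6,5): L (options (4,5)(W), (2,5)(W), (6,4)(W), (6,1)(W), (5,4)(W) are all W)
(6,7): L (options (4,7)(W), (2,7)(W), (6,6)(W), (6,3)(W), (5,6)(W) are all W)
(7,0): L (options (5,0)(W), (3,0)(W) are all W)
(7,2): L (options (5,2)(W), (3,2)(W), (7,1)(W), (6,1)(W) are all W)
(7,5): L (options (5,5)(W), (3,5)(W), (7,4)(W), (7,1)(W), (6,4)(W) are all W)
(7,7): L (options (5,7)(W), (3,7)(W), (7,6)(W), (7,3)(W), (6,6)(W) are all W)
(8,4): L (options (6,4)(W), (4,4)(W), (8,3)(W), (8,0)(W), (7,3)(W) are all W)
Every other cell has at least one move into one of the L cells above, so it is W.
L cells per row: a=0: 4, a=1: 4, a=2: 1, a=3: 3, a=4: 3, a=5: 0, a=6: 4, a=7: 4, a=8: 1; total 24.

24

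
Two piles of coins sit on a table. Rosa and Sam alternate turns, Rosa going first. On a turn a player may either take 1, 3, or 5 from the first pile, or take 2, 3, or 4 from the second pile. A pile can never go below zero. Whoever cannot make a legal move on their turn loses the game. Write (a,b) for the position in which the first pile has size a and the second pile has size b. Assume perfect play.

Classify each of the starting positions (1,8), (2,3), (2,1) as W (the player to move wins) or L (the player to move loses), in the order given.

Work bottom-up. With no move the player to move loses. Otherwise the position is W if at least one move leads to an L position for the opponent, and L if every move leads to a W.
No move ever increases a pile, so every position that can arise here has a ≤ 2 and b ≤ 8; it is enough to label the cells with 0 ≤ a ≤ 2 and 0 ≤ b ≤ 8.
Every move lowers a or b (never raises either), so fill the grid row by row in increasing a, and left to right within a row: each cell's successors are then already labelled.
      b=0  b=1  b=2  b=3  b=4  b=5  b=6  b=7  b=8
a=0:    L    L    W    W    W    W    L    L    W
a=1:    W    W    L    L    W    W    W    W    L
a=2:    L    L    W    W    W    W    L    L    W
Cells with no legal move (terminal, hence L): (0,0), (0,1).
The remaining L cells, each justified by listing all of its moves:
(0,6): L (options (0,4)(W), (0,3)(W), (0,2)(W) are all W)
(0,7): L (options (0,5)(W), (0,4)(W), (0,3)(W) are all W)
(1,2): L (options (0,2)(W), (1,0)(W) are all W)
(1,3): L (options (0,3)(W), (1,1)(W), (1,0)(W) are all W)
(1,8): L (options (0,8)(W), (1,6)(W), (1,5)(W), (1,4)(W) are all W)
(2,0): L (sole option (1,0)(W) is W)
(2,1): L (sole option (1,1)(W) is W)
(2,6): L (options (1,6)(W), (2,4)(W), (2,3)(W), (2,2)(W) are all W)
(2,7): L (options (1,7)(W), (2,5)(W), (2,4)(W), (2,3)(W) are all W)
Every other cell has at least one move into one of the L cells above, so it is W.
(1,8): one of the L cells justified above, so L
(2,3): the move to (1,3) reaches an L cell, so W
(2,1): one of the L cells justified above, so L

(1,8): L, (2,3): W, (2,1): L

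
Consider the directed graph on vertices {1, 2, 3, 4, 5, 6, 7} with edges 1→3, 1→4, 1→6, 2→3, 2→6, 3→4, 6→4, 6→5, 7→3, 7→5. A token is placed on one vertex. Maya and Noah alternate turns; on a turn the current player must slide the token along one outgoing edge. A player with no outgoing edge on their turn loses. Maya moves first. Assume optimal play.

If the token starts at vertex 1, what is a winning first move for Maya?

Move to 4.

Compute win/loss labels from the base case upward. A position with no move is L. Any other position is W if it can reach an L in one move, else L.
Every edge goes from a vertex to one that appears earlier in the order 4, 5, 6, 3, 1, 7, 2, so processing vertices in that order labels each vertex after all of its successors.
4: no outgoing edge → L
5: no outgoing edge → L
6: can move to 5, which is L ⇒ W
3: can move to 4, which is L ⇒ W
1: can move to 4, which is L ⇒ W
7: can move to 5, which is L ⇒ W
2: moves to 3(W), 6(W); every one is W ⇒ L
From 1, the L positions reachable in one move are: 4.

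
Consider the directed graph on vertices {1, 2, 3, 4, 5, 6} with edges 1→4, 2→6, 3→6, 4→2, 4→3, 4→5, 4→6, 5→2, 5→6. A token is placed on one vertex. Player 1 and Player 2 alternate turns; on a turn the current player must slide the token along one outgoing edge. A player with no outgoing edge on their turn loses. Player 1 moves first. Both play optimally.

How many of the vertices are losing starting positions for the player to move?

2

Positions with no move are L. A position that does have a move is losing for the player to move precisely when every available move leads to a winning position for the opponent. Fill in the labels:
Every edge goes from a vertex to one that appears earlier in the order 6, 2, 3, 5, 4, 1, so processing vertices in that order labels each vertex after all of its successors.
6: no outgoing edge → L
2: W (go to 6, an L position)
3: W (go to 6, an L position)
5: W (go to 6, an L position)
4: W (go to 6, an L position)
1: L (sole option 4(W) is W)
The L vertices are 1, 6; that is 2 in all.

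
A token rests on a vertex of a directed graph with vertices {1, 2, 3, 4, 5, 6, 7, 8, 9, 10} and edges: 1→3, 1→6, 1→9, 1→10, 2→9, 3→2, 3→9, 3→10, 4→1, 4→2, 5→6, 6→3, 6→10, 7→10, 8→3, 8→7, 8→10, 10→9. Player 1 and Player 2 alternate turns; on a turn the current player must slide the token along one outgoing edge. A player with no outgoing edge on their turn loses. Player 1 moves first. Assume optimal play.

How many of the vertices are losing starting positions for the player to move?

4

Build the W/L table. Terminal = L. A non-terminal position is W if it has a move to some L; otherwise it is L.
Every edge goes from a vertex to one that appears earlier in the order 9, 2, 10, 3, 6, 1, 7, 5, 8, 4, so processing vertices in that order labels each vertex after all of its successors.
9: no outgoing edge → L
2: W (go to 9, an L position)
10: W (go to 9, an L position)
3: W (go to 9, an L position)
6: L (options 3(W), 10(W) are all W)
1: W (go to 6, an L position)
7: L (sole option 10(W) is W)
5: W (go to 6, an L position)
8: W (go to 7, an L position)
4: L (options 1(W), 2(W) are all W)
The L vertices are 4, 6, 7, 9; that is 4 in all.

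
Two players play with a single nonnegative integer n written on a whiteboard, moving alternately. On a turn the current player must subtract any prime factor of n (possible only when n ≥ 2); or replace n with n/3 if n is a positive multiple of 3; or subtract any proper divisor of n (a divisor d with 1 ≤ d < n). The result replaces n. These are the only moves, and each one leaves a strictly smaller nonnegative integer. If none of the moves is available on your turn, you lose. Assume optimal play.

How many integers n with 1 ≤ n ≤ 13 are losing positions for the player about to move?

Compute win/loss labels from the base case upward. A position with no move is L. Any other position is W if it can reach an L in one move, else L.
n=0: no move → L
n=1: no move → L
n=2: can move to 0, which is L ⇒ W
n=3: can move to 0, which is L ⇒ W
n=4: moves to 2(W), 3(W); every one is W ⇒ L
n=5: can move to 0, which is L ⇒ W
n=6: can move to 4, which is L ⇒ W
n=7: can move to 0, which is L ⇒ W
n=8: can move to 4, which is L ⇒ W
n=9: moves to 3(W), 6(W), 8(W); every one is W ⇒ L
n=10: can move to 9, which is L ⇒ W
n=11: can move to 0, which is L ⇒ W
n=12: can move to 4, which is L ⇒ W
n=13: can move to 0, which is L ⇒ W
L entries with 1 ≤ n ≤ 13 (n=0 is outside the asked range and is not counted): n = 1, 4, 9; that makes 3.

3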